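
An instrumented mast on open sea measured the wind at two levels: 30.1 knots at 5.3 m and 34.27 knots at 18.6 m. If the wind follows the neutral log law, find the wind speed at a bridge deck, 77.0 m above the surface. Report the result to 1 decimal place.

39.0 knots

Log law: V ∝ ln(z/z₀). From the pair, with r = V₁/V₂ = 0.87832,
ln z₀ = (ln z₁ − r·ln z₂)/(1 − r) = (1.6677 − 0.87832×2.9232)/0.12168 = -7.3944 → z₀ = 0.0006147 m
V₃ = V₁ · ln(z₃/z₀)/ln(z₁/z₀) = 30.1 × 11.7383/9.0622 = 38.9887 knots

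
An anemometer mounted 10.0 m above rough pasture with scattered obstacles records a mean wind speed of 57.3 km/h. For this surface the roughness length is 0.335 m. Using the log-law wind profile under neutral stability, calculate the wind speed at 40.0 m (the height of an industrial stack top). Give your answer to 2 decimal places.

Log law: V(z) ∝ ln(z/z₀), so V₂/V₁ = ln(z₂/z₀) / ln(z₁/z₀).
ln(40.0/0.335) = 4.7825, ln(10.0/0.335) = 3.3962
V₂ = 57.3 × 4.7825/3.3962 = 57.3 × 1.4082 = 80.6892 km/h

80.69 km/h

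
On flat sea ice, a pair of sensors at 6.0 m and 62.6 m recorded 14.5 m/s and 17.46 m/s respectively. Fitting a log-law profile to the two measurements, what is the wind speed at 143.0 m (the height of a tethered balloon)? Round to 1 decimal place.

Log law: V ∝ ln(z/z₀). From the pair, with r = V₁/V₂ = 0.83047,
ln z₀ = (ln z₁ − r·ln z₂)/(1 − r) = (1.7918 − 0.83047×4.1368)/0.16953 = -9.6956 → z₀ = 0.00006155 m
V₃ = V₁ · ln(z₃/z₀)/ln(z₁/z₀) = 14.5 × 14.6584/11.4874 = 18.5027 m/s

18.5 m/s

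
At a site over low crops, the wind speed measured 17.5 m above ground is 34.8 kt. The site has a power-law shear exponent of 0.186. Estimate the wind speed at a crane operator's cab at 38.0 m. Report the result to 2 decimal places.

40.20 kt

Power-law profile: V₂ = V₁ · (z₂/z₁)^α
V₂ = 34.8 × (38.0/17.5)^0.186 = 34.8 × (2.1714)^0.186
    = 34.8 × 1.1551 = 40.1989 kt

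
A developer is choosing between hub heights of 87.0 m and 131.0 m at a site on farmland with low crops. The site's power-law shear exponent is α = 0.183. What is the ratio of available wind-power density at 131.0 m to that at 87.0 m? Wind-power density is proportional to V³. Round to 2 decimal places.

Speed ratio: V_B/V_A = (z_B/z_A)^α = (131.0/87.0)^0.183 = (1.5057)^0.183 = 1.07778
Power-density ratio: P_B/P_A = (V_B/V_A)³ = (1.07778)³ = 1.25195

1.25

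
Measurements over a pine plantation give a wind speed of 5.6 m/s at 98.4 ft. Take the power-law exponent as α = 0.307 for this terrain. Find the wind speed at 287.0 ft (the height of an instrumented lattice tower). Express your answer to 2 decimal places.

7.78 m/s

Power-law profile: V₂ = V₁ · (z₂/z₁)^α
V₂ = 5.6 × (287.0/98.4)^0.307 = 5.6 × (2.9167)^0.307
    = 5.6 × 1.3891 = 7.7787 m/s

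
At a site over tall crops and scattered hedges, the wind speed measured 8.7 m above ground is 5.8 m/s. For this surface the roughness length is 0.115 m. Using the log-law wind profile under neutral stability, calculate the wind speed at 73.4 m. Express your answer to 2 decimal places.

Log law: V(z) ∝ ln(z/z₀), so V₂/V₁ = ln(z₂/z₀) / ln(z₁/z₀).
ln(73.4/0.115) = 6.4587, ln(8.7/0.115) = 4.3261
V₂ = 5.8 × 6.4587/4.3261 = 5.8 × 1.4930 = 8.6591 m/s

8.66 m/s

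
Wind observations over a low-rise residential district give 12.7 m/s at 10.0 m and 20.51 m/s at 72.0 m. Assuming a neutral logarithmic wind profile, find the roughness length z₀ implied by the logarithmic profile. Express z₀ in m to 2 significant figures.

z₀ ≈ 0.40 m

Log law: V(z) ∝ ln(z/z₀). With r = V₁/V₂ = 12.7/20.51 = 0.61921,
r · ln(z₂/z₀) = ln(z₁/z₀) ⇒ ln z₀ = (ln z₁ − r·ln z₂)/(1 − r)
ln z₀ = (2.30259 − 0.61921×4.27667) / 0.38079 = -0.9075
z₀ = exp(-0.9075) = 0.4035 m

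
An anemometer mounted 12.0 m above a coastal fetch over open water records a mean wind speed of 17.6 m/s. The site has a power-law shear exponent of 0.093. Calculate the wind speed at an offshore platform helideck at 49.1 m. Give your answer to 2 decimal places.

20.06 m/s

Power-law profile: V₂ = V₁ · (z₂/z₁)^α
V₂ = 17.6 × (49.1/12.0)^0.093 = 17.6 × (4.0917)^0.093
    = 17.6 × 1.1400 = 20.0641 m/s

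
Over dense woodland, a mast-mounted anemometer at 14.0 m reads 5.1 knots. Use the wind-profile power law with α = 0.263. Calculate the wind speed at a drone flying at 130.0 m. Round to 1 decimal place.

9.2 knots

Power-law profile: V₂ = V₁ · (z₂/z₁)^α
V₂ = 5.1 × (130.0/14.0)^0.263 = 5.1 × (9.2857)^0.263
    = 5.1 × 1.7969 = 9.1644 knots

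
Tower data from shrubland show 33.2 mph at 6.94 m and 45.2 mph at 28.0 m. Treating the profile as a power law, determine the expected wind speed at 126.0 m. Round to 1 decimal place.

63.0 mph

First find α: α = ln(V₂/V₁)/ln(z₂/z₁) = ln(45.2/33.2)/ln(28.0/6.94) = 0.30855/1.39490 = 0.2212
Extrapolate from 28.0 m to 126.0 m: V₃ = 45.2 × (126.0/28.0)^0.2212 = 45.2 × 1.3947 = 63.0415 mph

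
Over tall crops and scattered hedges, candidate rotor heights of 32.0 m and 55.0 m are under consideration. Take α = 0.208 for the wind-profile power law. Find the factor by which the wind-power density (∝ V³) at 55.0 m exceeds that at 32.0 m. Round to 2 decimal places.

Speed ratio: V_B/V_A = (z_B/z_A)^α = (55.0/32.0)^0.208 = (1.7188)^0.208 = 1.11924
Power-density ratio: P_B/P_A = (V_B/V_A)³ = (1.11924)³ = 1.40208

1.40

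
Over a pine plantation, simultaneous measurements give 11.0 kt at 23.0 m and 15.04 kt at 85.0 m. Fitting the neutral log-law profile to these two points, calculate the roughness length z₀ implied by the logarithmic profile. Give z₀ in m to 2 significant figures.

Log law: V(z) ∝ ln(z/z₀). With r = V₁/V₂ = 11.0/15.04 = 0.73138,
r · ln(z₂/z₀) = ln(z₁/z₀) ⇒ ln z₀ = (ln z₁ − r·ln z₂)/(1 − r)
ln z₀ = (3.13549 − 0.73138×4.44265) / 0.26862 = -0.4236
z₀ = exp(-0.4236) = 0.6547 m

z₀ ≈ 0.65 m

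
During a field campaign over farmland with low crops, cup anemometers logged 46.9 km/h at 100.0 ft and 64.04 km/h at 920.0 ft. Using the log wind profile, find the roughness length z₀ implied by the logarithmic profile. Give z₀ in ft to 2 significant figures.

z₀ ≈ 0.23 ft

Log law: V(z) ∝ ln(z/z₀). With r = V₁/V₂ = 46.9/64.04 = 0.73235,
r · ln(z₂/z₀) = ln(z₁/z₀) ⇒ ln z₀ = (ln z₁ − r·ln z₂)/(1 − r)
ln z₀ = (4.60517 − 0.73235×6.82437) / 0.26765 = -1.4672
z₀ = exp(-1.4672) = 0.2306 ft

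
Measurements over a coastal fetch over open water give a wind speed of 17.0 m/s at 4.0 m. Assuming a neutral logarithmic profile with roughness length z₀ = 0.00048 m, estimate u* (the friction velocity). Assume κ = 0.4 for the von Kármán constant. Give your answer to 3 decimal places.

u* ≈ 0.753 m/s

Log law: V(z) = (u*/κ) · ln(z/z₀) ⇒ u* = κ · V / ln(z/z₀)
u* = 0.4 × 17.0 / ln(4.0/0.00048) = 0.4 × 17.0 / 9.0280
   = 6.8000 / 9.0280 = 0.7532 m/s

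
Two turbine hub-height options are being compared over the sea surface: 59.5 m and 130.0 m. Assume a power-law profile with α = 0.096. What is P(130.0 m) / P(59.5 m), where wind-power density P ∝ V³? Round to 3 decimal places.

Speed ratio: V_B/V_A = (z_B/z_A)^α = (130.0/59.5)^0.096 = (2.1849)^0.096 = 1.07792
Power-density ratio: P_B/P_A = (V_B/V_A)³ = (1.07792)³ = 1.25243

1.252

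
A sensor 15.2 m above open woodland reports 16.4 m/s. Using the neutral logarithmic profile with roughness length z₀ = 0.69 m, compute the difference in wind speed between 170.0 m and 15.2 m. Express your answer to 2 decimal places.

12.81 m/s

Log law: V₂ = V₁ · ln(z₂/z₀)/ln(z₁/z₀) = 16.4 × 5.5069/3.0924 = 29.2051 m/s
ΔV = 29.2051 − 16.4 = 12.8051 m/s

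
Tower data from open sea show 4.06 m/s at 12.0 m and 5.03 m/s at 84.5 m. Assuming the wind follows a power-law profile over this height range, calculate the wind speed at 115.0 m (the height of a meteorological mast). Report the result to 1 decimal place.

5.2 m/s

First find α: α = ln(V₂/V₁)/ln(z₂/z₁) = ln(5.03/4.06)/ln(84.5/12.0) = 0.21424/1.95184 = 0.1098
Extrapolate from 84.5 m to 115.0 m: V₃ = 5.03 × (115.0/84.5)^0.1098 = 5.03 × 1.0344 = 5.2031 m/s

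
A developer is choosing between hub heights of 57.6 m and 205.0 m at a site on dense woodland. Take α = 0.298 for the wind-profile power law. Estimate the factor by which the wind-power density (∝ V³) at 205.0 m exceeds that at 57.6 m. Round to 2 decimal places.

3.11

Speed ratio: V_B/V_A = (z_B/z_A)^α = (205.0/57.6)^0.298 = (3.5590)^0.298 = 1.45981
Power-density ratio: P_B/P_A = (V_B/V_A)³ = (1.45981)³ = 3.11093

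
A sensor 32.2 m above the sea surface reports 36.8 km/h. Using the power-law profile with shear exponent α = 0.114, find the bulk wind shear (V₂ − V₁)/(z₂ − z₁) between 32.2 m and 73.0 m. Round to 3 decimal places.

Power law: V₂ = V₁ · (z₂/z₁)^α = 36.8 × (2.2671)^0.114 = 40.3990 km/h
ΔV/Δz = (40.3990 − 36.8)/(73.0 − 32.2) = 3.5990/40.8000 = 0.08821 km/h/m

0.088 km/h/m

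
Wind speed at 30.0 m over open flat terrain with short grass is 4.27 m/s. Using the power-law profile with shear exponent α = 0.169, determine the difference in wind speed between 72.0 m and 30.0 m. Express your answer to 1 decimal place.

0.7 m/s

Power law: V₂ = V₁ · (z₂/z₁)^α = 4.27 × (2.4000)^0.169 = 4.9509 m/s
ΔV = 4.9509 − 4.27 = 0.6809 m/s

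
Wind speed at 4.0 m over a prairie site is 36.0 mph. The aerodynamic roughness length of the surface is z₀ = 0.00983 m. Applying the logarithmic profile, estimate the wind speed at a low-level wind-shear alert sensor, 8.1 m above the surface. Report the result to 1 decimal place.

40.2 mph

Log law: V(z) ∝ ln(z/z₀), so V₂/V₁ = ln(z₂/z₀) / ln(z₁/z₀).
ln(8.1/0.00983) = 6.7142, ln(4.0/0.00983) = 6.0086
V₂ = 36.0 × 6.7142/6.0086 = 36.0 × 1.1174 = 40.2274 mph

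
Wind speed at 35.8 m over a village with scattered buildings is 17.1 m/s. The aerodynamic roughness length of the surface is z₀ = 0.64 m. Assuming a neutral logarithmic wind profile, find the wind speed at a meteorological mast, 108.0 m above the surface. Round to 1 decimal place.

Log law: V(z) ∝ ln(z/z₀), so V₂/V₁ = ln(z₂/z₀) / ln(z₁/z₀).
ln(108.0/0.64) = 5.1284, ln(35.8/0.64) = 4.0242
V₂ = 17.1 × 5.1284/4.0242 = 17.1 × 1.2744 = 21.7920 m/s

21.8 m/s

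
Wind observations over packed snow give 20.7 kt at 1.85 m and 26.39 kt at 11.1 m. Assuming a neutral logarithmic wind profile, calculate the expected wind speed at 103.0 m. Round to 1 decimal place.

33.5 kt

Log law: V ∝ ln(z/z₀). From the pair, with r = V₁/V₂ = 0.78439,
ln z₀ = (ln z₁ − r·ln z₂)/(1 − r) = (0.6152 − 0.78439×2.4069)/0.21561 = -5.9032 → z₀ = 0.002731 m
V₃ = V₁ · ln(z₃/z₀)/ln(z₁/z₀) = 20.7 × 10.5379/6.5184 = 33.4647 kt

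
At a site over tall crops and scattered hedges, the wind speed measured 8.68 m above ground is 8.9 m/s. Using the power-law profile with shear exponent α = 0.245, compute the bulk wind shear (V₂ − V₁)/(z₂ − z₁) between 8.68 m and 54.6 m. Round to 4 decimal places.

0.1103 m/s/m

Power law: V₂ = V₁ · (z₂/z₁)^α = 8.9 × (6.2903)^0.245 = 13.9658 m/s
ΔV/Δz = (13.9658 − 8.9)/(54.6 − 8.68) = 5.0658/45.9200 = 0.11032 m/s/m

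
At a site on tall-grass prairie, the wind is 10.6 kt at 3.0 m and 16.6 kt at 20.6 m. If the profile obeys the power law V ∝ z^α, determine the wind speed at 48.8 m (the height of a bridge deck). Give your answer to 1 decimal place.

20.3 kt

First find α: α = ln(V₂/V₁)/ln(z₂/z₁) = ln(16.6/10.6)/ln(20.6/3.0) = 0.44855/1.92668 = 0.2328
Extrapolate from 20.6 m to 48.8 m: V₃ = 16.6 × (48.8/20.6)^0.2328 = 16.6 × 1.2224 = 20.2912 kt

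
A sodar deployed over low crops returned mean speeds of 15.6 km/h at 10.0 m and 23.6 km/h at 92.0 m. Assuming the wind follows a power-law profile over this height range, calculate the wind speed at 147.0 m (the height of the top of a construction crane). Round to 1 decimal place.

25.8 km/h

First find α: α = ln(V₂/V₁)/ln(z₂/z₁) = ln(23.6/15.6)/ln(92.0/10.0) = 0.41398/2.21920 = 0.1865
Extrapolate from 92.0 m to 147.0 m: V₃ = 23.6 × (147.0/92.0)^0.1865 = 23.6 × 1.0914 = 25.7560 km/h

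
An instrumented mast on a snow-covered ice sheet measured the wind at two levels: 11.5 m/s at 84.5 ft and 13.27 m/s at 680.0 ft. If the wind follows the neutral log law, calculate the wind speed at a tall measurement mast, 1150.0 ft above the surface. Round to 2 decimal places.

13.72 m/s

Log law: V ∝ ln(z/z₀). From the pair, with r = V₁/V₂ = 0.86662,
ln z₀ = (ln z₁ − r·ln z₂)/(1 − r) = (4.4368 − 0.86662×6.5221)/0.13338 = -9.1121 → z₀ = 0.0001103 ft
V₃ = V₁ · ln(z₃/z₀)/ln(z₁/z₀) = 11.5 × 16.1596/13.5488 = 13.7160 m/s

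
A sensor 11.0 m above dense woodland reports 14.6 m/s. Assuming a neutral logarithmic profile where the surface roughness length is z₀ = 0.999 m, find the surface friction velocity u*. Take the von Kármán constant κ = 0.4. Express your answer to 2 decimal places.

Log law: V(z) = (u*/κ) · ln(z/z₀) ⇒ u* = κ · V / ln(z/z₀)
u* = 0.4 × 14.6 / ln(11.0/0.999) = 0.4 × 14.6 / 2.3989
   = 5.8400 / 2.3989 = 2.4345 m/s

u* ≈ 2.43 m/s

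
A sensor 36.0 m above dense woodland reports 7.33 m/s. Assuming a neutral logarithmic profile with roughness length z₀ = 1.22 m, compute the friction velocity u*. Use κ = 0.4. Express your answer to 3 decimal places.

u* ≈ 0.866 m/s

Log law: V(z) = (u*/κ) · ln(z/z₀) ⇒ u* = κ · V / ln(z/z₀)
u* = 0.4 × 7.33 / ln(36.0/1.22) = 0.4 × 7.33 / 3.3847
   = 2.9320 / 3.3847 = 0.8663 m/s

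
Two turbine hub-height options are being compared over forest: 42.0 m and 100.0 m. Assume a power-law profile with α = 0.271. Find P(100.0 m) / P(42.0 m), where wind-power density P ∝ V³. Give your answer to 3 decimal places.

2.024

Speed ratio: V_B/V_A = (z_B/z_A)^α = (100.0/42.0)^0.271 = (2.3810)^0.271 = 1.26503
Power-density ratio: P_B/P_A = (V_B/V_A)³ = (1.26503)³ = 2.02441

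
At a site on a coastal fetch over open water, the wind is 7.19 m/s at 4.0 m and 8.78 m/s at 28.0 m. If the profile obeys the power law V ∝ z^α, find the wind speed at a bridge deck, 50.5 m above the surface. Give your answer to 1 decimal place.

First find α: α = ln(V₂/V₁)/ln(z₂/z₁) = ln(8.78/7.19)/ln(28.0/4.0) = 0.19979/1.94591 = 0.1027
Extrapolate from 28.0 m to 50.5 m: V₃ = 8.78 × (50.5/28.0)^0.1027 = 8.78 × 1.0624 = 9.3281 m/s

9.3 m/s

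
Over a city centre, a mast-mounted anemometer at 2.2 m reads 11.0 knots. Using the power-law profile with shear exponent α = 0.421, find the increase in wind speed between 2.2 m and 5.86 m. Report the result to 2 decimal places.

Power law: V₂ = V₁ · (z₂/z₁)^α = 11.0 × (2.6636)^0.421 = 16.6157 knots
ΔV = 16.6157 − 11.0 = 5.6157 knots

5.62 knots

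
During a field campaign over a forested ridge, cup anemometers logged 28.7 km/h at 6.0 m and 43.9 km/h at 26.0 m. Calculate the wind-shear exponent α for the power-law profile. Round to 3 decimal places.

Power law: V₂/V₁ = (z₂/z₁)^α ⇒ α = ln(V₂/V₁) / ln(z₂/z₁)
α = ln(43.9/28.7) / ln(26.0/6.0) = ln(1.5296) / ln(4.3333)
  = 0.42502 / 1.46634 = 0.28985

α ≈ 0.290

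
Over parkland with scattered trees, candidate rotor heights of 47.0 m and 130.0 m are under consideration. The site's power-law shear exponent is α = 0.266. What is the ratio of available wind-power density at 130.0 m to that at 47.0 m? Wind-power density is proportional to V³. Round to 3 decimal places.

Speed ratio: V_B/V_A = (z_B/z_A)^α = (130.0/47.0)^0.266 = (2.7660)^0.266 = 1.31078
Power-density ratio: P_B/P_A = (V_B/V_A)³ = (1.31078)³ = 2.25213

2.252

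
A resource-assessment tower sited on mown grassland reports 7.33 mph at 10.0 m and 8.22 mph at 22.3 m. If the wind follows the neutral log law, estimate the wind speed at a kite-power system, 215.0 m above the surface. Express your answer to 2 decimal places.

Log law: V ∝ ln(z/z₀). From the pair, with r = V₁/V₂ = 0.89173,
ln z₀ = (ln z₁ − r·ln z₂)/(1 − r) = (2.3026 − 0.89173×3.1046)/0.10827 = -4.3027 → z₀ = 0.01353 m
V₃ = V₁ · ln(z₃/z₀)/ln(z₁/z₀) = 7.33 × 9.6733/6.6052 = 10.7347 mph

10.73 mph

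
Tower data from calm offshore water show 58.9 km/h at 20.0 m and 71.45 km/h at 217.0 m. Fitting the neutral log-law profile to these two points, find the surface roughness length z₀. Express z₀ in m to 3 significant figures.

Log law: V(z) ∝ ln(z/z₀). With r = V₁/V₂ = 58.9/71.45 = 0.82435,
r · ln(z₂/z₀) = ln(z₁/z₀) ⇒ ln z₀ = (ln z₁ − r·ln z₂)/(1 − r)
ln z₀ = (2.99573 − 0.82435×5.37990) / 0.17565 = -8.1937
z₀ = exp(-8.1937) = 0.0002764 m

z₀ ≈ 0.000276 m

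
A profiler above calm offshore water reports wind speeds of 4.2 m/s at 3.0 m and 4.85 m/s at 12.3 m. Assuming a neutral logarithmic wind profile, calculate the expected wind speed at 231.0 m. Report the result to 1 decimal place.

6.2 m/s

Log law: V ∝ ln(z/z₀). From the pair, with r = V₁/V₂ = 0.86598,
ln z₀ = (ln z₁ − r·ln z₂)/(1 − r) = (1.0986 − 0.86598×2.5096)/0.13402 = -8.0185 → z₀ = 0.0003293 m
V₃ = V₁ · ln(z₃/z₀)/ln(z₁/z₀) = 4.2 × 13.4610/9.1171 = 6.2011 m/s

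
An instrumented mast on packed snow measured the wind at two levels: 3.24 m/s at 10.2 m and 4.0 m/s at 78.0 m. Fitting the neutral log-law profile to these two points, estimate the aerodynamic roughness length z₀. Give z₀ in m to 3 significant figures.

Log law: V(z) ∝ ln(z/z₀). With r = V₁/V₂ = 3.24/4.0 = 0.81000,
r · ln(z₂/z₀) = ln(z₁/z₀) ⇒ ln z₀ = (ln z₁ − r·ln z₂)/(1 − r)
ln z₀ = (2.32239 − 0.81000×4.35671) / 0.19000 = -6.3502
z₀ = exp(-6.3502) = 0.001746 m

z₀ ≈ 0.00175 m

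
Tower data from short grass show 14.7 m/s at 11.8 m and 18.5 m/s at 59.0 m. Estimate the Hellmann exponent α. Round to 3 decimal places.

Power law: V₂/V₁ = (z₂/z₁)^α ⇒ α = ln(V₂/V₁) / ln(z₂/z₁)
α = ln(18.5/14.7) / ln(59.0/11.8) = ln(1.2585) / ln(5.0000)
  = 0.22992 / 1.60944 = 0.14286

α ≈ 0.143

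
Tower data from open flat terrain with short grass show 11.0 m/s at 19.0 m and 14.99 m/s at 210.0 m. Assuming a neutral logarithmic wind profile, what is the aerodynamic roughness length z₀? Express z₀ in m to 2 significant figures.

Log law: V(z) ∝ ln(z/z₀). With r = V₁/V₂ = 11.0/14.99 = 0.73382,
r · ln(z₂/z₀) = ln(z₁/z₀) ⇒ ln z₀ = (ln z₁ − r·ln z₂)/(1 − r)
ln z₀ = (2.94444 − 0.73382×5.34711) / 0.26618 = -3.6795
z₀ = exp(-3.6795) = 0.02524 m

z₀ ≈ 0.025 m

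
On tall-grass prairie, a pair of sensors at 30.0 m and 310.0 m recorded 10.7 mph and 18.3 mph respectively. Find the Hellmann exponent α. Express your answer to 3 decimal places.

Power law: V₂/V₁ = (z₂/z₁)^α ⇒ α = ln(V₂/V₁) / ln(z₂/z₁)
α = ln(18.3/10.7) / ln(310.0/30.0) = ln(1.7103) / ln(10.3333)
  = 0.53666 / 2.33537 = 0.22979

α ≈ 0.230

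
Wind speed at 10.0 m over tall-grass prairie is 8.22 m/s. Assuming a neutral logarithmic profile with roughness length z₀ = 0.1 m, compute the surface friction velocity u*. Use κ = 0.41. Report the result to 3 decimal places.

Log law: V(z) = (u*/κ) · ln(z/z₀) ⇒ u* = κ · V / ln(z/z₀)
u* = 0.41 × 8.22 / ln(10.0/0.1) = 0.41 × 8.22 / 4.6052
   = 3.3702 / 4.6052 = 0.7318 m/s

u* ≈ 0.732 m/s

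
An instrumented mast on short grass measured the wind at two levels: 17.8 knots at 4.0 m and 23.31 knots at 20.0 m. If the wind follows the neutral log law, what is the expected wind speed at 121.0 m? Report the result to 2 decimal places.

29.47 knots

Log law: V ∝ ln(z/z₀). From the pair, with r = V₁/V₂ = 0.76362,
ln z₀ = (ln z₁ − r·ln z₂)/(1 − r) = (1.3863 − 0.76362×2.9957)/0.23638 = -3.8130 → z₀ = 0.02208 m
V₃ = V₁ · ln(z₃/z₀)/ln(z₁/z₀) = 17.8 × 8.6088/5.1993 = 29.4726 knots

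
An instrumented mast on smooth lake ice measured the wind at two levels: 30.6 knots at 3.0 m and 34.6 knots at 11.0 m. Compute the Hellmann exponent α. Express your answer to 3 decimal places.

α ≈ 0.095

Power law: V₂/V₁ = (z₂/z₁)^α ⇒ α = ln(V₂/V₁) / ln(z₂/z₁)
α = ln(34.6/30.6) / ln(11.0/3.0) = ln(1.1307) / ln(3.6667)
  = 0.12285 / 1.29928 = 0.09455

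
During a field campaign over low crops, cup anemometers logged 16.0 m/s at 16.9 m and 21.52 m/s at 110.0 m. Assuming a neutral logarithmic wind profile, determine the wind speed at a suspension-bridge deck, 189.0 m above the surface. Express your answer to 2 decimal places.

Log law: V ∝ ln(z/z₀). From the pair, with r = V₁/V₂ = 0.74349,
ln z₀ = (ln z₁ − r·ln z₂)/(1 − r) = (2.8273 − 0.74349×4.7005)/0.25651 = -2.6022 → z₀ = 0.07411 m
V₃ = V₁ · ln(z₃/z₀)/ln(z₁/z₀) = 16.0 × 7.8439/5.4295 = 23.1150 m/s

23.12 m/s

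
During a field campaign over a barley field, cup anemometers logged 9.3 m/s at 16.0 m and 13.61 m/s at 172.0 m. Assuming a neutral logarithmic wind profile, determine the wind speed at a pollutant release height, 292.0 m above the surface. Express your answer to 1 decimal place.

Log law: V ∝ ln(z/z₀). From the pair, with r = V₁/V₂ = 0.68332,
ln z₀ = (ln z₁ − r·ln z₂)/(1 − r) = (2.7726 − 0.68332×5.1475)/0.31668 = -2.3519 → z₀ = 0.09519 m
V₃ = V₁ · ln(z₃/z₀)/ln(z₁/z₀) = 9.3 × 8.0287/5.1245 = 14.5705 m/s

14.6 m/s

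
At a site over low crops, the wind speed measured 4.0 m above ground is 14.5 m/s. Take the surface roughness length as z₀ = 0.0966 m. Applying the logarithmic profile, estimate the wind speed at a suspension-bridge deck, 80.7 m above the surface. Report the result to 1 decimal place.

26.2 m/s

Log law: V(z) ∝ ln(z/z₀), so V₂/V₁ = ln(z₂/z₀) / ln(z₁/z₀).
ln(80.7/0.0966) = 6.7279, ln(4.0/0.0966) = 3.7235
V₂ = 14.5 × 6.7279/3.7235 = 14.5 × 1.8069 = 26.2000 m/s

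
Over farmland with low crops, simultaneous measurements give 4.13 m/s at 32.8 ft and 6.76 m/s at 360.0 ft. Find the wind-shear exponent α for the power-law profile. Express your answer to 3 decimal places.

α ≈ 0.206

Power law: V₂/V₁ = (z₂/z₁)^α ⇒ α = ln(V₂/V₁) / ln(z₂/z₁)
α = ln(6.76/4.13) / ln(360.0/32.8) = ln(1.6368) / ln(10.9756)
  = 0.49275 / 2.39568 = 0.20568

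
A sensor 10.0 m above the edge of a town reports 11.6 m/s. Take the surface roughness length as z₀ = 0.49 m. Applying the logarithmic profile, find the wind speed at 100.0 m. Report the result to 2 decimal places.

20.46 m/s

Log law: V(z) ∝ ln(z/z₀), so V₂/V₁ = ln(z₂/z₀) / ln(z₁/z₀).
ln(100.0/0.49) = 5.3185, ln(10.0/0.49) = 3.0159
V₂ = 11.6 × 5.3185/3.0159 = 11.6 × 1.7635 = 20.4563 m/s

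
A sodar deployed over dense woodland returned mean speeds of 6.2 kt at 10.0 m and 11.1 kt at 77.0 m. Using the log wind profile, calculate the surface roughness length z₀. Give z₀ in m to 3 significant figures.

z₀ ≈ 0.756 m

Log law: V(z) ∝ ln(z/z₀). With r = V₁/V₂ = 6.2/11.1 = 0.55856,
r · ln(z₂/z₀) = ln(z₁/z₀) ⇒ ln z₀ = (ln z₁ − r·ln z₂)/(1 − r)
ln z₀ = (2.30259 − 0.55856×4.34381) / 0.44144 = -0.2802
z₀ = exp(-0.2802) = 0.7556 m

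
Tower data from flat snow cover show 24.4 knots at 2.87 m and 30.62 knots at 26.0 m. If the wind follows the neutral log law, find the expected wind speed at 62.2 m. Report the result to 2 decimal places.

33.08 knots

Log law: V ∝ ln(z/z₀). From the pair, with r = V₁/V₂ = 0.79686,
ln z₀ = (ln z₁ − r·ln z₂)/(1 − r) = (1.0543 − 0.79686×3.2581)/0.20314 = -7.5908 → z₀ = 0.0005051 m
V₃ = V₁ · ln(z₃/z₀)/ln(z₁/z₀) = 24.4 × 11.7211/8.6451 = 33.0819 knots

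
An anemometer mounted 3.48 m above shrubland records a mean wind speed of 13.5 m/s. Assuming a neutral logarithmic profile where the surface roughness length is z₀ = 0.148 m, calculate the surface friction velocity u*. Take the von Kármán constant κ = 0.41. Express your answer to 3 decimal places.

u* ≈ 1.753 m/s

Log law: V(z) = (u*/κ) · ln(z/z₀) ⇒ u* = κ · V / ln(z/z₀)
u* = 0.41 × 13.5 / ln(3.48/0.148) = 0.41 × 13.5 / 3.1576
   = 5.5350 / 3.1576 = 1.7529 m/s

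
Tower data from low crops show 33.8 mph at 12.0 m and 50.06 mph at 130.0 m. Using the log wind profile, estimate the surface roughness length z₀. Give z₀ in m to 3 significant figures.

Log law: V(z) ∝ ln(z/z₀). With r = V₁/V₂ = 33.8/50.06 = 0.67519,
r · ln(z₂/z₀) = ln(z₁/z₀) ⇒ ln z₀ = (ln z₁ − r·ln z₂)/(1 − r)
ln z₀ = (2.48491 − 0.67519×4.86753) / 0.32481 = -2.4679
z₀ = exp(-2.4679) = 0.08476 m

z₀ ≈ 0.0848 m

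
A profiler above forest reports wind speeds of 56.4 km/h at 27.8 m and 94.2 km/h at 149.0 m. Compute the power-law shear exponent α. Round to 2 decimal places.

α ≈ 0.31

Power law: V₂/V₁ = (z₂/z₁)^α ⇒ α = ln(V₂/V₁) / ln(z₂/z₁)
α = ln(94.2/56.4) / ln(149.0/27.8) = ln(1.6702) / ln(5.3597)
  = 0.51295 / 1.67891 = 0.30553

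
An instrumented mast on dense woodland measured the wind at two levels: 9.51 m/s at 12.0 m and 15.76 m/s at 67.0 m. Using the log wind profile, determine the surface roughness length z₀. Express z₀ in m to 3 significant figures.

Log law: V(z) ∝ ln(z/z₀). With r = V₁/V₂ = 9.51/15.76 = 0.60343,
r · ln(z₂/z₀) = ln(z₁/z₀) ⇒ ln z₀ = (ln z₁ − r·ln z₂)/(1 − r)
ln z₀ = (2.48491 − 0.60343×4.20469) / 0.39657 = -0.1319
z₀ = exp(-0.1319) = 0.8764 m

z₀ ≈ 0.876 m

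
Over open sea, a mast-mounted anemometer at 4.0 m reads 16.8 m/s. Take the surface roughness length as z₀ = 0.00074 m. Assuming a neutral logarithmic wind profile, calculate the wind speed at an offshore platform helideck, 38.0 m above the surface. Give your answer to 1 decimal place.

Log law: V(z) ∝ ln(z/z₀), so V₂/V₁ = ln(z₂/z₀) / ln(z₁/z₀).
ln(38.0/0.00074) = 10.8464, ln(4.0/0.00074) = 8.5952
V₂ = 16.8 × 10.8464/8.5952 = 16.8 × 1.2619 = 21.2004 m/s

21.2 m/s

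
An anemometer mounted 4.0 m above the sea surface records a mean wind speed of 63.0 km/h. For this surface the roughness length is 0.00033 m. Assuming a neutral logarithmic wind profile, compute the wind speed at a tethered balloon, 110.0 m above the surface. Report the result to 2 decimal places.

85.21 km/h

Log law: V(z) ∝ ln(z/z₀), so V₂/V₁ = ln(z₂/z₀) / ln(z₁/z₀).
ln(110.0/0.00033) = 12.7169, ln(4.0/0.00033) = 9.4027
V₂ = 63.0 × 12.7169/9.4027 = 63.0 × 1.3525 = 85.2057 km/h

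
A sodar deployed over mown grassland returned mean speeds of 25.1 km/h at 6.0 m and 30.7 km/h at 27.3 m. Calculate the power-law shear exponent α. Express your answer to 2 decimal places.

Power law: V₂/V₁ = (z₂/z₁)^α ⇒ α = ln(V₂/V₁) / ln(z₂/z₁)
α = ln(30.7/25.1) / ln(27.3/6.0) = ln(1.2231) / ln(4.5500)
  = 0.20139 / 1.51513 = 0.13292

α ≈ 0.13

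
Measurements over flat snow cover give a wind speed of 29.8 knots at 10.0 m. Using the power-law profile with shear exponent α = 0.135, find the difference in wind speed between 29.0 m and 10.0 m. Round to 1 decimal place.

Power law: V₂ = V₁ · (z₂/z₁)^α = 29.8 × (2.9000)^0.135 = 34.4065 knots
ΔV = 34.4065 − 29.8 = 4.6065 knots

4.6 knots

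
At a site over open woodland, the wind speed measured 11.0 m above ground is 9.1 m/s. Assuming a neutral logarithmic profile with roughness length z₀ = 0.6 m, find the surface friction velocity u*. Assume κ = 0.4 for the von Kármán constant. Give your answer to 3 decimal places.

u* ≈ 1.251 m/s

Log law: V(z) = (u*/κ) · ln(z/z₀) ⇒ u* = κ · V / ln(z/z₀)
u* = 0.4 × 9.1 / ln(11.0/0.6) = 0.4 × 9.1 / 2.9087
   = 3.6400 / 2.9087 = 1.2514 m/s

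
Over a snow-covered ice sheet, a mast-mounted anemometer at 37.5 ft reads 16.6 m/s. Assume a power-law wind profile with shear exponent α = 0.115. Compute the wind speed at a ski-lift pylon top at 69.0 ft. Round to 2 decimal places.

17.81 m/s

Power-law profile: V₂ = V₁ · (z₂/z₁)^α
V₂ = 16.6 × (69.0/37.5)^0.115 = 16.6 × (1.8400)^0.115
    = 16.6 × 1.0726 = 17.8058 m/s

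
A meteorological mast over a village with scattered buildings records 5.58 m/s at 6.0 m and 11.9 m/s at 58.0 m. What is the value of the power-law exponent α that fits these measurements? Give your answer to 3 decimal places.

α ≈ 0.334

Power law: V₂/V₁ = (z₂/z₁)^α ⇒ α = ln(V₂/V₁) / ln(z₂/z₁)
α = ln(11.9/5.58) / ln(58.0/6.0) = ln(2.1326) / ln(9.6667)
  = 0.75735 / 2.26868 = 0.33383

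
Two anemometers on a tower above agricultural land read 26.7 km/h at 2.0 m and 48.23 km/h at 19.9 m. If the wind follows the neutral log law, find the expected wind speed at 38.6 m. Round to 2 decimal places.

54.44 km/h

Log law: V ∝ ln(z/z₀). From the pair, with r = V₁/V₂ = 0.55360,
ln z₀ = (ln z₁ − r·ln z₂)/(1 − r) = (0.6931 − 0.55360×2.9907)/0.44640 = -2.1561 → z₀ = 0.1158 m
V₃ = V₁ · ln(z₃/z₀)/ln(z₁/z₀) = 26.7 × 5.8094/2.8493 = 54.4384 km/h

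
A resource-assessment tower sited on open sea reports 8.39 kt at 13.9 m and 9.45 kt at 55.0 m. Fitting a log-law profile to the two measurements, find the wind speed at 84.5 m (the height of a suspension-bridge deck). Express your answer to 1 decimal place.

Log law: V ∝ ln(z/z₀). From the pair, with r = V₁/V₂ = 0.88783,
ln z₀ = (ln z₁ − r·ln z₂)/(1 − r) = (2.6319 − 0.88783×4.0073)/0.11217 = -8.2549 → z₀ = 0.0002600 m
V₃ = V₁ · ln(z₃/z₀)/ln(z₁/z₀) = 8.39 × 12.6916/10.8868 = 9.7809 kt

9.8 kt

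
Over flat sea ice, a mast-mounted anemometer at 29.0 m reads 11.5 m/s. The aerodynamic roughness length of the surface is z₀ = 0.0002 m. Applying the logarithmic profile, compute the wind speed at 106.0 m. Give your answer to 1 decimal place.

12.8 m/s

Log law: V(z) ∝ ln(z/z₀), so V₂/V₁ = ln(z₂/z₀) / ln(z₁/z₀).
ln(106.0/0.0002) = 13.1806, ln(29.0/0.0002) = 11.8845
V₂ = 11.5 × 13.1806/11.8845 = 11.5 × 1.1091 = 12.7542 m/s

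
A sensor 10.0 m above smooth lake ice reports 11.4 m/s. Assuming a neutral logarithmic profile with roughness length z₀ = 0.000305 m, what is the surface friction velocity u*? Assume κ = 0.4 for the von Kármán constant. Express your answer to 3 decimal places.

u* ≈ 0.439 m/s

Log law: V(z) = (u*/κ) · ln(z/z₀) ⇒ u* = κ · V / ln(z/z₀)
u* = 0.4 × 11.4 / ln(10.0/0.000305) = 0.4 × 11.4 / 10.3978
   = 4.5600 / 10.3978 = 0.4386 m/s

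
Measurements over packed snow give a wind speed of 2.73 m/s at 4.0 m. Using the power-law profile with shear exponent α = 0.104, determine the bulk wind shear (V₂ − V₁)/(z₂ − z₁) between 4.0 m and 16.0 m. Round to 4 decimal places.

0.0353 m/s/m

Power law: V₂ = V₁ · (z₂/z₁)^α = 2.73 × (4.0000)^0.104 = 3.1534 m/s
ΔV/Δz = (3.1534 − 2.73)/(16.0 − 4.0) = 0.4234/12.0000 = 0.03528 m/s/m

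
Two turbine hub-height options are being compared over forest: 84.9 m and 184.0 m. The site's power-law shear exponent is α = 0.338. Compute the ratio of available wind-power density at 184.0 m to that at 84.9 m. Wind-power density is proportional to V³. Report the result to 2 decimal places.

2.19

Speed ratio: V_B/V_A = (z_B/z_A)^α = (184.0/84.9)^0.338 = (2.1673)^0.338 = 1.29879
Power-density ratio: P_B/P_A = (V_B/V_A)³ = (1.29879)³ = 2.19085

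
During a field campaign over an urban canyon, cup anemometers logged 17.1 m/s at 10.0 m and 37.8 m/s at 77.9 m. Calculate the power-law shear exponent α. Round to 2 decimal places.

Power law: V₂/V₁ = (z₂/z₁)^α ⇒ α = ln(V₂/V₁) / ln(z₂/z₁)
α = ln(37.8/17.1) / ln(77.9/10.0) = ln(2.2105) / ln(7.7900)
  = 0.79323 / 2.05284 = 0.38641

α ≈ 0.39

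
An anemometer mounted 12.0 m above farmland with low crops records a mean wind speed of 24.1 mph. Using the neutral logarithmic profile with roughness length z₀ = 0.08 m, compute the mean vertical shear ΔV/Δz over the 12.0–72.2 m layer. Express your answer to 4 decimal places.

0.1434 mph/m

Log law: V₂ = V₁ · ln(z₂/z₀)/ln(z₁/z₀) = 24.1 × 6.8052/5.0106 = 32.7313 mph
ΔV/Δz = (32.7313 − 24.1)/(72.2 − 12.0) = 8.6313/60.2000 = 0.14338 mph/m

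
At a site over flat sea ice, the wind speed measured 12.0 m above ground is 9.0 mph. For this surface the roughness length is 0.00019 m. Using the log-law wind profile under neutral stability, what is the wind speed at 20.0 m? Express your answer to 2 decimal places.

Log law: V(z) ∝ ln(z/z₀), so V₂/V₁ = ln(z₂/z₀) / ln(z₁/z₀).
ln(20.0/0.00019) = 11.5642, ln(12.0/0.00019) = 11.0534
V₂ = 9.0 × 11.5642/11.0534 = 9.0 × 1.0462 = 9.4159 mph

9.42 mph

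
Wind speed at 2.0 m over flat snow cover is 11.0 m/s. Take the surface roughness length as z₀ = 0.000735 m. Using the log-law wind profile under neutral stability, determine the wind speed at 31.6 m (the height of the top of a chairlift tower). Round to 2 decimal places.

14.84 m/s

Log law: V(z) ∝ ln(z/z₀), so V₂/V₁ = ln(z₂/z₀) / ln(z₁/z₀).
ln(31.6/0.000735) = 10.6688, ln(2.0/0.000735) = 7.9088
V₂ = 11.0 × 10.6688/7.9088 = 11.0 × 1.3490 = 14.8388 m/s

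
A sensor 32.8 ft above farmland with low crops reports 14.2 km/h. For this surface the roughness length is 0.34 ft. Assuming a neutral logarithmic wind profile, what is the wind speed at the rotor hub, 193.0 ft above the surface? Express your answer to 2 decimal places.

Log law: V(z) ∝ ln(z/z₀), so V₂/V₁ = ln(z₂/z₀) / ln(z₁/z₀).
ln(193.0/0.34) = 6.3415, ln(32.8/0.34) = 4.5692
V₂ = 14.2 × 6.3415/4.5692 = 14.2 × 1.3879 = 19.7077 km/h

19.71 km/h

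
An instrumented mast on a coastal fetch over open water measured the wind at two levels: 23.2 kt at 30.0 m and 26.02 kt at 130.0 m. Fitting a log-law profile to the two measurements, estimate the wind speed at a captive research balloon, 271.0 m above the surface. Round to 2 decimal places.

27.43 kt

Log law: V ∝ ln(z/z₀). From the pair, with r = V₁/V₂ = 0.89162,
ln z₀ = (ln z₁ − r·ln z₂)/(1 − r) = (3.4012 − 0.89162×4.8675)/0.10838 = -8.6623 → z₀ = 0.0001730 m
V₃ = V₁ · ln(z₃/z₀)/ln(z₁/z₀) = 23.2 × 14.2644/12.0635 = 27.4327 kt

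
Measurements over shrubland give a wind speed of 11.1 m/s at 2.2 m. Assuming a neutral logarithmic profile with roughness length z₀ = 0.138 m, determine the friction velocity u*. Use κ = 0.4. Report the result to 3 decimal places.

u* ≈ 1.603 m/s

Log law: V(z) = (u*/κ) · ln(z/z₀) ⇒ u* = κ · V / ln(z/z₀)
u* = 0.4 × 11.1 / ln(2.2/0.138) = 0.4 × 11.1 / 2.7690
   = 4.4400 / 2.7690 = 1.6035 m/s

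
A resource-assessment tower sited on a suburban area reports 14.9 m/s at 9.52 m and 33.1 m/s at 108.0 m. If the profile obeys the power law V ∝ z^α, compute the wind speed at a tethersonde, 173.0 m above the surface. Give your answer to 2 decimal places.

First find α: α = ln(V₂/V₁)/ln(z₂/z₁) = ln(33.1/14.9)/ln(108.0/9.52) = 0.79817/2.42874 = 0.3286
Extrapolate from 108.0 m to 173.0 m: V₃ = 33.1 × (173.0/108.0)^0.3286 = 33.1 × 1.1675 = 38.6433 m/s

38.64 m/s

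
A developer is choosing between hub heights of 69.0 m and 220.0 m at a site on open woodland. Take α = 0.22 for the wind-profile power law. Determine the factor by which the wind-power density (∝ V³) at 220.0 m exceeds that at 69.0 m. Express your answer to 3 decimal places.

Speed ratio: V_B/V_A = (z_B/z_A)^α = (220.0/69.0)^0.22 = (3.1884)^0.22 = 1.29058
Power-density ratio: P_B/P_A = (V_B/V_A)³ = (1.29058)³ = 2.14960

2.150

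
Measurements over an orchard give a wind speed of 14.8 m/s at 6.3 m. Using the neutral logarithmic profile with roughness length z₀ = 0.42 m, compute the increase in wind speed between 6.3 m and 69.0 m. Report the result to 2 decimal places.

Log law: V₂ = V₁ · ln(z₂/z₀)/ln(z₁/z₀) = 14.8 × 5.1016/2.7081 = 27.8812 m/s
ΔV = 27.8812 − 14.8 = 13.0812 m/s

13.08 m/s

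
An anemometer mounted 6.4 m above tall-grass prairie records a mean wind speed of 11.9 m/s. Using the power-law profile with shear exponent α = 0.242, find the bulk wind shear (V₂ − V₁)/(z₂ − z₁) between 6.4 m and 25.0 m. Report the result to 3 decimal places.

Power law: V₂ = V₁ · (z₂/z₁)^α = 11.9 × (3.9062)^0.242 = 16.5483 m/s
ΔV/Δz = (16.5483 − 11.9)/(25.0 − 6.4) = 4.6483/18.6000 = 0.24991 m/s/m

0.250 m/s/m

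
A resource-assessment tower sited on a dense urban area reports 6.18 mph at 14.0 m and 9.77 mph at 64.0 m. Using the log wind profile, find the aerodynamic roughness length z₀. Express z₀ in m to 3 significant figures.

z₀ ≈ 1.02 m

Log law: V(z) ∝ ln(z/z₀). With r = V₁/V₂ = 6.18/9.77 = 0.63255,
r · ln(z₂/z₀) = ln(z₁/z₀) ⇒ ln z₀ = (ln z₁ − r·ln z₂)/(1 − r)
ln z₀ = (2.63906 − 0.63255×4.15888) / 0.36745 = 0.0228
z₀ = exp(0.0228) = 1.023 m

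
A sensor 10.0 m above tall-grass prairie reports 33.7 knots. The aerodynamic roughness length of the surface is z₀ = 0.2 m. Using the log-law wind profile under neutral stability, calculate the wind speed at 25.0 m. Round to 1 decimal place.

41.6 knots

Log law: V(z) ∝ ln(z/z₀), so V₂/V₁ = ln(z₂/z₀) / ln(z₁/z₀).
ln(25.0/0.2) = 4.8283, ln(10.0/0.2) = 3.9120
V₂ = 33.7 × 4.8283/3.9120 = 33.7 × 1.2342 = 41.5934 knots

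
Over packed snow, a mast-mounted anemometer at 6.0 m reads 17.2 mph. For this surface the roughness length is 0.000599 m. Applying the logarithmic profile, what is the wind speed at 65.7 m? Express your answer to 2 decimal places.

Log law: V(z) ∝ ln(z/z₀), so V₂/V₁ = ln(z₂/z₀) / ln(z₁/z₀).
ln(65.7/0.000599) = 11.6053, ln(6.0/0.000599) = 9.2120
V₂ = 17.2 × 11.6053/9.2120 = 17.2 × 1.2598 = 21.6687 mph

21.67 mph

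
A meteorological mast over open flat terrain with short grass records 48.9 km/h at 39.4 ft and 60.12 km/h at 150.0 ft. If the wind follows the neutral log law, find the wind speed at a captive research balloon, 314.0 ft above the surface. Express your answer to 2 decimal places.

Log law: V ∝ ln(z/z₀). From the pair, with r = V₁/V₂ = 0.81337,
ln z₀ = (ln z₁ − r·ln z₂)/(1 − r) = (3.6738 − 0.81337×5.0106)/0.18663 = -2.1527 → z₀ = 0.1162 ft
V₃ = V₁ · ln(z₃/z₀)/ln(z₁/z₀) = 48.9 × 7.9021/5.8265 = 66.3202 km/h

66.32 km/h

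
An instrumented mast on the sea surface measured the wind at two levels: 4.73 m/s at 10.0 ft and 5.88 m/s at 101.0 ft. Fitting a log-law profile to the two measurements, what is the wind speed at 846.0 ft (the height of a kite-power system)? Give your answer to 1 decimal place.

6.9 m/s

Log law: V ∝ ln(z/z₀). From the pair, with r = V₁/V₂ = 0.80442,
ln z₀ = (ln z₁ − r·ln z₂)/(1 − r) = (2.3026 − 0.80442×4.6151)/0.19558 = -7.2090 → z₀ = 0.0007399 ft
V₃ = V₁ · ln(z₃/z₀)/ln(z₁/z₀) = 4.73 × 13.9495/9.5116 = 6.9369 m/s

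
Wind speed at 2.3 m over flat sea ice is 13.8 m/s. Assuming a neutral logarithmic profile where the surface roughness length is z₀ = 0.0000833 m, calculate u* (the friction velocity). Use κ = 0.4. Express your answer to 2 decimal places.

Log law: V(z) = (u*/κ) · ln(z/z₀) ⇒ u* = κ · V / ln(z/z₀)
u* = 0.4 × 13.8 / ln(2.3/0.0000833) = 0.4 × 13.8 / 10.2260
   = 5.5200 / 10.2260 = 0.5398 m/s

u* ≈ 0.54 m/s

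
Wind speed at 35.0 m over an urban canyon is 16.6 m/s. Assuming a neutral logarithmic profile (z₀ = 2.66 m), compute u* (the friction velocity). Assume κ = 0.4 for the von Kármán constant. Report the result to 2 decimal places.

u* ≈ 2.58 m/s

Log law: V(z) = (u*/κ) · ln(z/z₀) ⇒ u* = κ · V / ln(z/z₀)
u* = 0.4 × 16.6 / ln(35.0/2.66) = 0.4 × 16.6 / 2.5770
   = 6.6400 / 2.5770 = 2.5766 m/s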